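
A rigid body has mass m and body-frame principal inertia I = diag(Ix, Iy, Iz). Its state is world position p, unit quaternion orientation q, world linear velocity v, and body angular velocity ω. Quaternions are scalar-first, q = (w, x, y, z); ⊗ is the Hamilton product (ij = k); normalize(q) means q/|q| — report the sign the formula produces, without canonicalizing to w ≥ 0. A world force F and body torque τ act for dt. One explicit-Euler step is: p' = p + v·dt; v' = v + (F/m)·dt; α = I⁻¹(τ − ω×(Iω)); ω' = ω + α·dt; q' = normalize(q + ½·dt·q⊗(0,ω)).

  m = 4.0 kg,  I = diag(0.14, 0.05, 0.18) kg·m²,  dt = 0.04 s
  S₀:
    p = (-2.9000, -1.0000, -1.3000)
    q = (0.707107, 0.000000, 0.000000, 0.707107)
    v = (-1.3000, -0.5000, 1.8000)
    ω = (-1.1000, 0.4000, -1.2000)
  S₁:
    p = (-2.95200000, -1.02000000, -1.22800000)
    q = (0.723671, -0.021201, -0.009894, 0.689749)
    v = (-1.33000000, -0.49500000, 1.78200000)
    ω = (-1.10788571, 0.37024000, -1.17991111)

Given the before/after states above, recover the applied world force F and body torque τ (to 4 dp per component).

F = (-3.0000, 0.5000, -1.8000)
τ = (-0.0900, -0.0900, 0.1300)

Δω = ω₁−ω₀ = (-0.00788571, -0.02976000, 0.02008889)
gyro term ω₀×Iω₀ = (-0.0624, -0.0528, 0.0396)
τ = I·(Δω/dt) + ω₀×(Iω₀) = (-0.0900, -0.0900, 0.1300)
Δv = v₁−v₀ = (-0.03000000, 0.00500000, -0.01800000)
F = m·Δv/dt = (-3.0000, 0.5000, -1.8000)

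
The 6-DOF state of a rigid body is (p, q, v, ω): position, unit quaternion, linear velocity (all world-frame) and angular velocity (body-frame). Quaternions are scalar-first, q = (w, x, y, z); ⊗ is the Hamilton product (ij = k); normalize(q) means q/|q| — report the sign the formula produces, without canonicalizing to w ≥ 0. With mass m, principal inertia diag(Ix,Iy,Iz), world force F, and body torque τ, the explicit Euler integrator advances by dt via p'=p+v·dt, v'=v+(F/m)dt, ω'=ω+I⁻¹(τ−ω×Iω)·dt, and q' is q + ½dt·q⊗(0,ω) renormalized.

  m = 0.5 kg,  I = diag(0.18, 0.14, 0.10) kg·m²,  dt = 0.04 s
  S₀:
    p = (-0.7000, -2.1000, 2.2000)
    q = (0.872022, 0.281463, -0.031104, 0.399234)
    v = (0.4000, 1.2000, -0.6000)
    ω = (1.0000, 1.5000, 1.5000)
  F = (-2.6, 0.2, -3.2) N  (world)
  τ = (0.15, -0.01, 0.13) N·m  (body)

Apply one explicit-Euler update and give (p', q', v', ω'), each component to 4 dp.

p' = (-0.6840, -2.0520, 2.1760)
q' = (0.8544, 0.2857, -0.0054, 0.4340)
v' = (0.1920, 1.2160, -0.8560)
ω' = (1.0533, 1.4629, 1.5760)

p' = p + v·dt = (-0.6840, -2.0520, 2.1760)
v + (F/m)dt = (0.1920, 1.2160, -0.8560)
precession coupling ω×(Iω) = (-0.0900, 0.1200, -0.0600)
angular accel α = (1.3333, -0.9286, 1.9000)
ω + α·dt = (1.0533, 1.4629, 1.5760)
Hamilton product q⊗(0,ω) = (-0.8336580, 0.2265150, 1.2850725, 1.7613315)
q + ½dt·q⊗(0,ω), renormalized = (0.8544, 0.2857, -0.0054, 0.4340)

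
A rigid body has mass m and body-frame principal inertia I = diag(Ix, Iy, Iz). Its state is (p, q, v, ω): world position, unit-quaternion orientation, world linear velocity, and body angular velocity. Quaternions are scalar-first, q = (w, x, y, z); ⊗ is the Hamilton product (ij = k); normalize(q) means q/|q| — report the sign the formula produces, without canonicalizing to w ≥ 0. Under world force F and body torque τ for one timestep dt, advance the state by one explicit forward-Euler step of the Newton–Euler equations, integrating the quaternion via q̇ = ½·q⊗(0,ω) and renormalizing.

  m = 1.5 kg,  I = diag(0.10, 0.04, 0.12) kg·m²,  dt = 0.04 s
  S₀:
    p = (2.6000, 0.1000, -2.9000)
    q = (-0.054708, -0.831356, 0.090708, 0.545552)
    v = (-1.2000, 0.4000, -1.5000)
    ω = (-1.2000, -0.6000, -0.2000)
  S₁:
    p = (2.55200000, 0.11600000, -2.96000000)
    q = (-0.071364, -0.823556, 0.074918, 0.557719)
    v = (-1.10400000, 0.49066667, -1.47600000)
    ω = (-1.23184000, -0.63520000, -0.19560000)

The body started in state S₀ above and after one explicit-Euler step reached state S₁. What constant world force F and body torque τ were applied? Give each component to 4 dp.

Δω = ω₁−ω₀ = (-0.03184000, -0.03520000, 0.00440000)
gyro term ω₀×Iω₀ = (0.0096, -0.0048, -0.0432)
I·α + gyro = (-0.0700, -0.0400, -0.0300)
v₁ − v₀ = (0.09600000, 0.09066667, 0.02400000)
m·(v₁−v₀)/dt = (3.6000, 3.4000, 0.9000)

F = (3.6000, 3.4000, 0.9000)
τ = (-0.0700, -0.0400, -0.0300)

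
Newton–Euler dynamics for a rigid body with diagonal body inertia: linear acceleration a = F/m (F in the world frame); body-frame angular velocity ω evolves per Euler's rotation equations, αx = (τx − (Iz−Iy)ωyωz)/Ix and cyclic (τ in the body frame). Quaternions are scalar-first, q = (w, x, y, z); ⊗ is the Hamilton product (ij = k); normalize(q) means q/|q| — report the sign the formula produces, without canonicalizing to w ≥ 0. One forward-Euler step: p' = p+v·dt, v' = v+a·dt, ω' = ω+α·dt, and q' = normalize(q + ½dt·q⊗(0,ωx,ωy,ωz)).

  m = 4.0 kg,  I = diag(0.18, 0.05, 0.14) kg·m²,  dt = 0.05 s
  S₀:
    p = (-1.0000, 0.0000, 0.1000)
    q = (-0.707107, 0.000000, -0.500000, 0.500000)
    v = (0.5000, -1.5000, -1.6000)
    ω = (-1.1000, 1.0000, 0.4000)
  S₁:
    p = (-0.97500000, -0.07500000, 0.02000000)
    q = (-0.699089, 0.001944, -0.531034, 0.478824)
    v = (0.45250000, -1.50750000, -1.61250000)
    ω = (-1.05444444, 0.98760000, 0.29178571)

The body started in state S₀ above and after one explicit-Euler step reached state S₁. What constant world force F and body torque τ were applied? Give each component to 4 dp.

F = (-3.8000, -0.6000, -1.0000)
τ = (0.2000, -0.0300, -0.1600)

Δv = v₁−v₀ = (-0.04750000, -0.00750000, -0.01250000)
applied force F = (-3.8000, -0.6000, -1.0000)
Δω = ω₁−ω₀ = (0.04555556, -0.01240000, -0.10821429)
ω₀×(Iω₀) = (0.0360, -0.0176, 0.1430)
applied torque τ = (0.2000, -0.0300, -0.1600)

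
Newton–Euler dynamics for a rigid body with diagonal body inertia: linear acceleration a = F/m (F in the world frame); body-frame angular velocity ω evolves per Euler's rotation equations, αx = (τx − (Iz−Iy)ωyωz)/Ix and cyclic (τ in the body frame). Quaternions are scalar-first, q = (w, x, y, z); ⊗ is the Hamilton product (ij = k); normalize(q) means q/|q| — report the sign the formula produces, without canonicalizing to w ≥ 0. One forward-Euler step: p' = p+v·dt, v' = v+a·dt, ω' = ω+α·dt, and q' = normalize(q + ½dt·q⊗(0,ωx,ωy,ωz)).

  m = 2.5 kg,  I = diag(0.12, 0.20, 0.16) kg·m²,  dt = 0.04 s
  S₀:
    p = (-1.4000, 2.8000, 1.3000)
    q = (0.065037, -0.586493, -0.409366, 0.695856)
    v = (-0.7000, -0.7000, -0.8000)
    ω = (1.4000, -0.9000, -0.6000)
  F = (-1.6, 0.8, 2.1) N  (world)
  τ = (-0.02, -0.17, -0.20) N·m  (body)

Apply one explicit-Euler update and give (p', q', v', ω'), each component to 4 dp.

p' = (-1.4280, 2.7720, 1.2680)
q' = (0.0824, -0.5669, -0.3978, 0.7166)
v' = (-0.7256, -0.6872, -0.7664)
ω' = (1.4005, -0.9407, -0.6248)

precession coupling ω×(Iω) = (-0.0216, 0.0336, -0.1008)
(τ − ω×Iω)/I = (0.0133, -1.0180, -0.6200)
ω' = ω + α·dt = (1.4005, -0.9407, -0.6248)
q⊗(0,ω) = (0.8701744, 0.9629418, 0.5637693, 1.0619339)
q + ½dt·q⊗(0,ω), renormalized = (0.0824, -0.5669, -0.3978, 0.7166)
a = (-0.6400, 0.3200, 0.8400)
p + v·dt = (-1.4280, 2.7720, 1.2680)
v + (F/m)dt = (-0.7256, -0.6872, -0.7664)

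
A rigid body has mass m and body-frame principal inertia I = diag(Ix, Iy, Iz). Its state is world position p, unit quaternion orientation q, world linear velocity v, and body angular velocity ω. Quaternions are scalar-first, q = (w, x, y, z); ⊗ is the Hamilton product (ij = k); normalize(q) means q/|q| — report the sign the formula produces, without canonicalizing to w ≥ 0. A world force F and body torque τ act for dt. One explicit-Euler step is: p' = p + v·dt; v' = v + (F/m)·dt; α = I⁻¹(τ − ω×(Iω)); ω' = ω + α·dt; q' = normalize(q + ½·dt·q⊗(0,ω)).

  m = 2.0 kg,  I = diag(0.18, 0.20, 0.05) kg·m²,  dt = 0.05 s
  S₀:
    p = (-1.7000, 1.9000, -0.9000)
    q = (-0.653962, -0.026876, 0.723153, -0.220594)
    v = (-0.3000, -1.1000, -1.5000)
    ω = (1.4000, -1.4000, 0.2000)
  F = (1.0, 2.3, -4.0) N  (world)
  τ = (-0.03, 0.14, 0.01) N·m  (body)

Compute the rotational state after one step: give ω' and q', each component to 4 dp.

ω×(Iω) gyroscopic = (0.0420, 0.0364, -0.0392)
angular accel α = (-0.4000, 0.5180, 0.9840)
ω + α·dt = (1.3800, -1.3741, 0.2492)
2q̇ = q⊗(0,ω) = (1.0941594, -1.0797478, 0.6120904, -1.1055802)
q + ½dt·q⊗(0,ω), renormalized = (-0.6258, -0.0538, 0.7375, -0.2479)

ω' = (1.3800, -1.3741, 0.2492)
q' = (-0.6258, -0.0538, 0.7375, -0.2479)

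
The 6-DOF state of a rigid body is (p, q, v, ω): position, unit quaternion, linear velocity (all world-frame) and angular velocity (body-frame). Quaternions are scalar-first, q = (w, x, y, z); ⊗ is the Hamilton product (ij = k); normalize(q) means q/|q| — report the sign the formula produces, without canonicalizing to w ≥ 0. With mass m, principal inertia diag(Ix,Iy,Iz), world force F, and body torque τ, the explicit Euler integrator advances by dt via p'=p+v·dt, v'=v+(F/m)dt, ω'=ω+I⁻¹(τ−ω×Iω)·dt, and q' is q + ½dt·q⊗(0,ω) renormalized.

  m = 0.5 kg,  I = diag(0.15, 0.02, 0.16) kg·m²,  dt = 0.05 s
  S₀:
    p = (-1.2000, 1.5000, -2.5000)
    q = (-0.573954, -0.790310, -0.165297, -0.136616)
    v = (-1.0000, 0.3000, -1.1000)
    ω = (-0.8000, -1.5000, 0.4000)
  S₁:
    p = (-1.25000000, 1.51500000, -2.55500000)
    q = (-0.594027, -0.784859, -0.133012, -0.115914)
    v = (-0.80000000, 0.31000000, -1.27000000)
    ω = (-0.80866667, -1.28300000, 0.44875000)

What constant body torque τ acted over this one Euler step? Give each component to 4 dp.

rate change Δω = (-0.00866667, 0.21700000, 0.04875000)
precession coupling = (-0.0840, 0.0032, -0.1560)
I·α + gyro = (-0.1100, 0.0900, 0.0000)

τ = (-0.1100, 0.0900, 0.0000)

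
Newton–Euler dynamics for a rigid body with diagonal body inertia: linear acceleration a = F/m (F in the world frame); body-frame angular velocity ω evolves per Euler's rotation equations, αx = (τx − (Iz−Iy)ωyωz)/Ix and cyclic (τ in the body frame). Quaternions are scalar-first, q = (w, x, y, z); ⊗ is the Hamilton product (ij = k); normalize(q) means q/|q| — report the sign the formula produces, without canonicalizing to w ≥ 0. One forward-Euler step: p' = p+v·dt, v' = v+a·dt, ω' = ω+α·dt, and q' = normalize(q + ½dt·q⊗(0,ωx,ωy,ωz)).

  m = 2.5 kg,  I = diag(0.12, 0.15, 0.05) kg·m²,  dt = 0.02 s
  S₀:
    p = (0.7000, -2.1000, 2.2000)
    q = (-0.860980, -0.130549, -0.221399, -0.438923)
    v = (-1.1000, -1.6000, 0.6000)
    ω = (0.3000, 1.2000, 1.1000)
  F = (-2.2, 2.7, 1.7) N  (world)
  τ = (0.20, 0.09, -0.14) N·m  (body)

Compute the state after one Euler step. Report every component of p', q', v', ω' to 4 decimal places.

p' = (0.6780, -2.1320, 2.2120)
q' = (-0.8530, -0.1303, -0.2316, -0.4492)
v' = (-1.1176, -1.5784, 0.6136)
ω' = (0.3553, 1.2089, 1.0397)

a = F/m = (-0.8800, 1.0800, 0.6800)
p + v·dt = (0.6780, -2.1320, 2.2120)
new velocity v' = (-1.1176, -1.5784, 0.6136)
α = I⁻¹(τ − ω×Iω) = (2.7667, 0.4460, -3.0160)
ω + α·dt = (0.3553, 1.2089, 1.0397)
Hamilton product q⊗(0,ω) = (0.7876588, 0.0248747, -1.0212490, -1.0373171)
q + ½dt·q⊗(0,ω), renormalized = (-0.8530, -0.1303, -0.2316, -0.4492)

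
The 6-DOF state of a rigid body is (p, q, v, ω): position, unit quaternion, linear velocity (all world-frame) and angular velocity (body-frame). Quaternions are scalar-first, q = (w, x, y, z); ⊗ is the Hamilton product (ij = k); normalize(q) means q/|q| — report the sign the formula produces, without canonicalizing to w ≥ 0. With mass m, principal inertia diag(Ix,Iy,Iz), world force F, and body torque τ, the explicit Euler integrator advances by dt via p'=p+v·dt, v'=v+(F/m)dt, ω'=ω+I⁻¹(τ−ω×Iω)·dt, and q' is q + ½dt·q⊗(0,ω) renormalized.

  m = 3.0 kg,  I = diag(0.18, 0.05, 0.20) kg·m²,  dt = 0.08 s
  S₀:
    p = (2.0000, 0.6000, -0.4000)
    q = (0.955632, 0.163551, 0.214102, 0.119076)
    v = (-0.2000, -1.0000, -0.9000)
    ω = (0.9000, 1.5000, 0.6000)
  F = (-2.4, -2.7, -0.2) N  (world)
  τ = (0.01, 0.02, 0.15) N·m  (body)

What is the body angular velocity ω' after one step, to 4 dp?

gyro term ω×Iω = (0.1350, -0.0108, -0.1755)
angular accel α = (-0.6944, 0.6160, 1.6275)
new body rate ω' = (0.8444, 1.5493, 0.7302)

ω' = (0.8444, 1.5493, 0.7302)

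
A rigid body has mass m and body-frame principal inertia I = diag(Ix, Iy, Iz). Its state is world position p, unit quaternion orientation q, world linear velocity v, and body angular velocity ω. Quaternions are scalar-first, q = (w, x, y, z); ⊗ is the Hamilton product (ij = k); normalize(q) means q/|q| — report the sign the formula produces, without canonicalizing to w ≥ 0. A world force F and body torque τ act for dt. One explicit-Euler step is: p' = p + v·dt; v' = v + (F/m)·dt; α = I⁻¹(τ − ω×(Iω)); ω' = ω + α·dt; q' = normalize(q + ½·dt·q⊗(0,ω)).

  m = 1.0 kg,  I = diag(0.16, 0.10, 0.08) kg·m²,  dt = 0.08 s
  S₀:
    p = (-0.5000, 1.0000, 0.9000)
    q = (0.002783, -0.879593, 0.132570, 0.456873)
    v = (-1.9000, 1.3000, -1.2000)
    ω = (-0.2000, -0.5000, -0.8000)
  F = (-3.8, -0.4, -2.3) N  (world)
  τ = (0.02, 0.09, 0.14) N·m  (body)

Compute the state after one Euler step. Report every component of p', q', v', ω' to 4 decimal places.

p' = (-0.6520, 1.1040, 0.8040)
q' = (0.0130, -0.8741, 0.1006, 0.4751)
v' = (-2.2040, 1.2680, -1.3840)
ω' = (-0.1860, -0.4382, -0.6540)

a = (-3.8000, -0.4000, -2.3000)
new position p' = (-0.6520, 1.1040, 0.8040)
v + (F/m)dt = (-2.2040, 1.2680, -1.3840)
angular accel α = (0.1750, 0.7720, 1.8250)
ω' = ω + α·dt = (-0.1860, -0.4382, -0.6540)
2q̇ = q⊗(0,ω) = (0.2558648, 0.1218239, -0.7964405, 0.4640841)
updated quaternion q' = (0.0130, -0.8741, 0.1006, 0.4751)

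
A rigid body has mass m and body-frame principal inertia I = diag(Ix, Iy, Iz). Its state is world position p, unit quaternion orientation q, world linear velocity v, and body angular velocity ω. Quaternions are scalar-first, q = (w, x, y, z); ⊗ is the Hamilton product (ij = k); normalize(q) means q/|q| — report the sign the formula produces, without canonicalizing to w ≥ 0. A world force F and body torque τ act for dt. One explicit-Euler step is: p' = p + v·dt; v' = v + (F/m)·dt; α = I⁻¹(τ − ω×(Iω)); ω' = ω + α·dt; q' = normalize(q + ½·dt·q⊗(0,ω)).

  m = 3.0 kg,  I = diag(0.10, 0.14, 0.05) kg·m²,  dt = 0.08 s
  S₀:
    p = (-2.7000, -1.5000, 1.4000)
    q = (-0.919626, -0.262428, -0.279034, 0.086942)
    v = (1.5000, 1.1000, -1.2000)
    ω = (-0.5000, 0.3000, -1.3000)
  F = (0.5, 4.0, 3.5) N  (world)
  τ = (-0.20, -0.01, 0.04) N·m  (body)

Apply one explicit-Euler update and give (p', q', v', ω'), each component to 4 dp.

angular accel α = (-2.3510, -0.3036, 0.9200)
ω' = ω + α·dt = (-0.6881, 0.2757, -1.2264)
Hamilton product q⊗(0,ω) = (0.0655208, 0.7964746, -0.6605152, 0.9772684)
q + ½dt·q⊗(0,ω), renormalized = (-0.9155, -0.2302, -0.3050, 0.1258)
new position p' = (-2.5800, -1.4120, 1.3040)
v' = v + a·dt = (1.5133, 1.2067, -1.1067)

p' = (-2.5800, -1.4120, 1.3040)
q' = (-0.9155, -0.2302, -0.3050, 0.1258)
v' = (1.5133, 1.2067, -1.1067)
ω' = (-0.6881, 0.2757, -1.2264)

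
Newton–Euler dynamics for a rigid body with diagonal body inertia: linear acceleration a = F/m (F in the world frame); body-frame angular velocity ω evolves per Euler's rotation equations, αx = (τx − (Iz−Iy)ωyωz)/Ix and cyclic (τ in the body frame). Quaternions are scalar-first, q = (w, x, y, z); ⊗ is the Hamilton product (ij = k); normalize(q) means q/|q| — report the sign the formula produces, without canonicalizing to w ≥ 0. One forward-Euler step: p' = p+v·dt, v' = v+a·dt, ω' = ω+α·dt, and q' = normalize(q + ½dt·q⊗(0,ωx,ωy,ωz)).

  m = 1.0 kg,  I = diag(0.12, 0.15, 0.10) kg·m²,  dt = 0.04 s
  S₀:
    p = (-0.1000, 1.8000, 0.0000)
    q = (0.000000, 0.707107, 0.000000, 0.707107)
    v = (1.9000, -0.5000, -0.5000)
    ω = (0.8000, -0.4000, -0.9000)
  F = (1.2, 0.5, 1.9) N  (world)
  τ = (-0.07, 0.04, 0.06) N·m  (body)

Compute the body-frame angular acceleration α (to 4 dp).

precession coupling ω×(Iω) = (-0.0180, -0.0144, -0.0096)
α = I⁻¹(τ − ω×Iω) = (-0.4333, 0.3627, 0.6960)

α = (-0.4333, 0.3627, 0.6960)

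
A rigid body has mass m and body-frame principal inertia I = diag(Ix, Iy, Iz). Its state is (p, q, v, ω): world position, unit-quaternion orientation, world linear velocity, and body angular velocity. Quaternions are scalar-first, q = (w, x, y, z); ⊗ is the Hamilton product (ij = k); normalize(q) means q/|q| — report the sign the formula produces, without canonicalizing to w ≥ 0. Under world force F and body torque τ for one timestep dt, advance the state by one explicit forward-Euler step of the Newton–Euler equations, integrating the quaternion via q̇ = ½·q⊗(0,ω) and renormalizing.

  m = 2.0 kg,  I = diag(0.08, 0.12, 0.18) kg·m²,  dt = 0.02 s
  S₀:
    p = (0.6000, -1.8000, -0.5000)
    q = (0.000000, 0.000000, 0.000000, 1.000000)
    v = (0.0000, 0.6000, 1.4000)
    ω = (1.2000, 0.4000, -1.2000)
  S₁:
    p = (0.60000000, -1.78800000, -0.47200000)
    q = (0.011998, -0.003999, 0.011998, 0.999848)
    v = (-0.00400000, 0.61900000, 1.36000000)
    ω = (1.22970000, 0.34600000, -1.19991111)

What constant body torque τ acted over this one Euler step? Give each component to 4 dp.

ω₁ − ω₀ = (0.02970000, -0.05400000, 0.00008889)
gyro term ω₀×Iω₀ = (-0.0288, 0.1440, 0.0192)
applied torque τ = (0.0900, -0.1800, 0.0200)

τ = (0.0900, -0.1800, 0.0200)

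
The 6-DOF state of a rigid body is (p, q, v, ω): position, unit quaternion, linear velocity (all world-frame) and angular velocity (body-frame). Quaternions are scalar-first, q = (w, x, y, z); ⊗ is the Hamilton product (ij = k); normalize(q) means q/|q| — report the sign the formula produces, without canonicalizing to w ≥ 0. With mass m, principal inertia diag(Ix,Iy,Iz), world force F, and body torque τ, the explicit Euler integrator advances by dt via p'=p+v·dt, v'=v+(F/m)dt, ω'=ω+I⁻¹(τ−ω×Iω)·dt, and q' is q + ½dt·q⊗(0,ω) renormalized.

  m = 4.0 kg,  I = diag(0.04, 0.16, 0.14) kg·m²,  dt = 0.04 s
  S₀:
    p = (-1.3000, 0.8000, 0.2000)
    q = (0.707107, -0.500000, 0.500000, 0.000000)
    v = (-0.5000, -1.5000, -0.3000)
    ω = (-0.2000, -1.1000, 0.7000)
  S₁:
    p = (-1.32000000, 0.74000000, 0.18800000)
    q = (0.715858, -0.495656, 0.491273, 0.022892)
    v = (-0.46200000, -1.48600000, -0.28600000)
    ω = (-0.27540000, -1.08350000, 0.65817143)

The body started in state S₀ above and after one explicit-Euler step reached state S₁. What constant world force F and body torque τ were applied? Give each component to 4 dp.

F = (3.8000, 1.4000, 1.4000)
τ = (-0.0600, 0.0800, -0.1200)

Δv = v₁−v₀ = (0.03800000, 0.01400000, 0.01400000)
m·(v₁−v₀)/dt = (3.8000, 1.4000, 1.4000)
ω₁ − ω₀ = (-0.07540000, 0.01650000, -0.04182857)
applied torque τ = (-0.0600, 0.0800, -0.1200)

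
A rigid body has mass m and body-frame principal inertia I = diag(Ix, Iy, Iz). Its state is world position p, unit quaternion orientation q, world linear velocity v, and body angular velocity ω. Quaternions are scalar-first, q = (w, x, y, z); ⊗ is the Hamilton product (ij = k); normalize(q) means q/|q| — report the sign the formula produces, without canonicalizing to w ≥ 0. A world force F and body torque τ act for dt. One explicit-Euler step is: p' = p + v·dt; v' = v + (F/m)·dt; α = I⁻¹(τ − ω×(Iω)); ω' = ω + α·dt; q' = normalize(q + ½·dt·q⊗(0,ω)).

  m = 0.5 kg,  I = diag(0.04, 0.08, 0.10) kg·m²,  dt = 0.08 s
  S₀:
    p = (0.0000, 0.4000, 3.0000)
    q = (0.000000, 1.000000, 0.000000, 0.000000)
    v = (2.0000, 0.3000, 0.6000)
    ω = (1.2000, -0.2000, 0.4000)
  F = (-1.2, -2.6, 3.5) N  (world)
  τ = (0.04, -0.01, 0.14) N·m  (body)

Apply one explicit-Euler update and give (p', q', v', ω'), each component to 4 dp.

p' = (0.1600, 0.4240, 3.0480)
q' = (-0.0479, 0.9987, -0.0160, -0.0080)
v' = (1.8080, -0.1160, 1.1600)
ω' = (1.2832, -0.1812, 0.5197)

gyro term ω×Iω = (-0.0016, -0.0288, -0.0096)
angular accel α = (1.0400, 0.2350, 1.4960)
ω + α·dt = (1.2832, -0.1812, 0.5197)
Hamilton product q⊗(0,ω) = (-1.2000000, 0.0000000, -0.4000000, -0.2000000)
updated quaternion q' = (-0.0479, 0.9987, -0.0160, -0.0080)
a = F/m = (-2.4000, -5.2000, 7.0000)
p + v·dt = (0.1600, 0.4240, 3.0480)
v' = v + a·dt = (1.8080, -0.1160, 1.1600)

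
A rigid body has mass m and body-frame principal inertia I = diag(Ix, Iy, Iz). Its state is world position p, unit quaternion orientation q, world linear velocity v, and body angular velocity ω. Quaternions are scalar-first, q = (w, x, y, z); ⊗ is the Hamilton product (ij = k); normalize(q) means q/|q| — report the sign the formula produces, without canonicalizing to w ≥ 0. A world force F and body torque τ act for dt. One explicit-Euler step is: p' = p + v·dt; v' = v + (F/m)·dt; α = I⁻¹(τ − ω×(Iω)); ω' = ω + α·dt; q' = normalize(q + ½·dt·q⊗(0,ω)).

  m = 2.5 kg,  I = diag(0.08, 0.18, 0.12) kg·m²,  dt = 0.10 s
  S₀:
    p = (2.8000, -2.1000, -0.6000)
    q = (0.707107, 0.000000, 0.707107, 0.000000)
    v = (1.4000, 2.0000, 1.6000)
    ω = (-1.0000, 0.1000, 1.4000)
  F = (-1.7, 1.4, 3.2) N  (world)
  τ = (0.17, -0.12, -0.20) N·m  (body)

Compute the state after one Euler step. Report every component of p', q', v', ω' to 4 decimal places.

p' = (2.9400, -1.9000, -0.4400)
q' = (0.7010, 0.0141, 0.7080, 0.0845)
v' = (1.3320, 2.0560, 1.7280)
ω' = (-0.7770, 0.0022, 1.2417)

a = (-0.6800, 0.5600, 1.2800)
p + v·dt = (2.9400, -1.9000, -0.4400)
v' = v + a·dt = (1.3320, 2.0560, 1.7280)
precession coupling ω×(Iω) = (-0.0084, 0.0560, -0.0100)
(τ − ω×Iω)/I = (2.2300, -0.9778, -1.5833)
ω' = ω + α·dt = (-0.7770, 0.0022, 1.2417)
q⊗(0,ω) = (-0.0707107, 0.2828428, 0.0707107, 1.6970568)
q' = normalize(q + ½dt·q⊗(0,ω)) = (0.7010, 0.0141, 0.7080, 0.0845)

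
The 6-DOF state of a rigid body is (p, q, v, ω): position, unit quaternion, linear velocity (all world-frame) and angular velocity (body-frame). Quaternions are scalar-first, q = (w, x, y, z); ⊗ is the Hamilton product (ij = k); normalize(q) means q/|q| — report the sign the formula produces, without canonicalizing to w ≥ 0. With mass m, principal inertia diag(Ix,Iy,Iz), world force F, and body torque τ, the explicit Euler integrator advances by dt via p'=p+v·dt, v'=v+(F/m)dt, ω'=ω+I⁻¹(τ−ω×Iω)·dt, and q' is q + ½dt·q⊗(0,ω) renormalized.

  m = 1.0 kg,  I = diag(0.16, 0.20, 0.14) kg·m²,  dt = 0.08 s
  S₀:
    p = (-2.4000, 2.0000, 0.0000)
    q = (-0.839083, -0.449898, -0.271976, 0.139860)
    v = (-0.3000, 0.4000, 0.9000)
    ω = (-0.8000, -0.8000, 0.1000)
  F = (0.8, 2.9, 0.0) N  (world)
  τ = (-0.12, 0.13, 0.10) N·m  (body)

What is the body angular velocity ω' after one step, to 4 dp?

ω×(Iω) gyroscopic = (0.0048, -0.0016, 0.0256)
(τ − ω×Iω)/I = (-0.7800, 0.6580, 0.5314)
new body rate ω' = (-0.8624, -0.7474, 0.1425)

ω' = (-0.8624, -0.7474, 0.1425)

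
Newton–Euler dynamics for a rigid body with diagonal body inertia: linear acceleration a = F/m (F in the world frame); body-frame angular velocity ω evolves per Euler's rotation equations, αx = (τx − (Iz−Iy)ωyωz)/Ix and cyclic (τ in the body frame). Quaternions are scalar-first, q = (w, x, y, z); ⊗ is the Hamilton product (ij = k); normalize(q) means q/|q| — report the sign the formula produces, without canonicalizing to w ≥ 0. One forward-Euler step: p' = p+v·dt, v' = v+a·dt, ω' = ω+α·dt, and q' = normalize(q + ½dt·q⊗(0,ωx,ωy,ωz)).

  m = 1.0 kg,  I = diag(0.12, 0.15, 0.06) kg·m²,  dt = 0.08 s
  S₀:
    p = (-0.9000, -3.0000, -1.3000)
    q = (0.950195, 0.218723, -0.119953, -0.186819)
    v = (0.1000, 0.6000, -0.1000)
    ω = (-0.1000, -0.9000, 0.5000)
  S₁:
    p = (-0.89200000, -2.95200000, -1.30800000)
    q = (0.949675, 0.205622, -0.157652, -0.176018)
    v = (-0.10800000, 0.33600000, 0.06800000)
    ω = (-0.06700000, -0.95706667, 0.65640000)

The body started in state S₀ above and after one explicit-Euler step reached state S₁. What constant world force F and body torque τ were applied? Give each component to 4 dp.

F = (-2.6000, -3.3000, 2.1000)
τ = (0.0900, -0.1100, 0.1200)

v₁ − v₀ = (-0.20800000, -0.26400000, 0.16800000)
applied force F = (-2.6000, -3.3000, 2.1000)
ω₁ − ω₀ = (0.03300000, -0.05706667, 0.15640000)
ω₀×(Iω₀) = (0.0405, -0.0030, 0.0027)
I·α + gyro = (0.0900, -0.1100, 0.1200)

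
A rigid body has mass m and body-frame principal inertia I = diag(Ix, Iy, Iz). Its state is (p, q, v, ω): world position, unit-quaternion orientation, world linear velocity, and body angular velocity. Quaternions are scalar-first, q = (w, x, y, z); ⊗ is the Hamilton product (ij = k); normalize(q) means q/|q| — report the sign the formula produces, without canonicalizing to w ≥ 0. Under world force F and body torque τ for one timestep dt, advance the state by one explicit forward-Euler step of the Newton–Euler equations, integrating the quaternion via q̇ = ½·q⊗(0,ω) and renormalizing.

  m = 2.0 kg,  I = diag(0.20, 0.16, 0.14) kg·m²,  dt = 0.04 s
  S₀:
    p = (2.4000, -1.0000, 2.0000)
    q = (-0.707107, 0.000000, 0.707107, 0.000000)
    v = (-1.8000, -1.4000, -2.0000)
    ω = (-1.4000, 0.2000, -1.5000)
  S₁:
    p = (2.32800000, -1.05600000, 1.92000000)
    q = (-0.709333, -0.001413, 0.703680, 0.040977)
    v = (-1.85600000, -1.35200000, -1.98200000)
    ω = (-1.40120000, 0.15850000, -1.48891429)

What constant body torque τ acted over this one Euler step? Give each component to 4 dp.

τ = (0.0000, -0.0400, 0.0500)

rate change Δω = (-0.00120000, -0.04150000, 0.01108571)
precession coupling = (0.0060, 0.1260, 0.0112)
I·α + gyro = (0.0000, -0.0400, 0.0500)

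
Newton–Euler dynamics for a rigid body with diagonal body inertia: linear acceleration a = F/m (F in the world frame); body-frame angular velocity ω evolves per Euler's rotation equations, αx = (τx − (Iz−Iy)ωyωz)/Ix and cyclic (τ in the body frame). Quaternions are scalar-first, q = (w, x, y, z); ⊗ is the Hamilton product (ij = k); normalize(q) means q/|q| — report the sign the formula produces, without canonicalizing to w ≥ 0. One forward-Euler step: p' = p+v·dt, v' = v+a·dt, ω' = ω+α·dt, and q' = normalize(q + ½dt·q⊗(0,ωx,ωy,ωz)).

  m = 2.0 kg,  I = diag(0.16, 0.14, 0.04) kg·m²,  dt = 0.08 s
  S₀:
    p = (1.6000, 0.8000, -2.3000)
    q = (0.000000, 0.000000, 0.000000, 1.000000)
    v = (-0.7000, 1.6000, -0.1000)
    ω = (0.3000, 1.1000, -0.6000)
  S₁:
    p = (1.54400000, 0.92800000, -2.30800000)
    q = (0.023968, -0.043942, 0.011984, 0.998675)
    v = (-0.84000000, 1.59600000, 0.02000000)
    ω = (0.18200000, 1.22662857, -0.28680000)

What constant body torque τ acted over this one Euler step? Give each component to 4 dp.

Δω = ω₁−ω₀ = (-0.11800000, 0.12662857, 0.31320000)
gyro term ω₀×Iω₀ = (0.0660, -0.0216, -0.0066)
I·α + gyro = (-0.1700, 0.2000, 0.1500)

τ = (-0.1700, 0.2000, 0.1500)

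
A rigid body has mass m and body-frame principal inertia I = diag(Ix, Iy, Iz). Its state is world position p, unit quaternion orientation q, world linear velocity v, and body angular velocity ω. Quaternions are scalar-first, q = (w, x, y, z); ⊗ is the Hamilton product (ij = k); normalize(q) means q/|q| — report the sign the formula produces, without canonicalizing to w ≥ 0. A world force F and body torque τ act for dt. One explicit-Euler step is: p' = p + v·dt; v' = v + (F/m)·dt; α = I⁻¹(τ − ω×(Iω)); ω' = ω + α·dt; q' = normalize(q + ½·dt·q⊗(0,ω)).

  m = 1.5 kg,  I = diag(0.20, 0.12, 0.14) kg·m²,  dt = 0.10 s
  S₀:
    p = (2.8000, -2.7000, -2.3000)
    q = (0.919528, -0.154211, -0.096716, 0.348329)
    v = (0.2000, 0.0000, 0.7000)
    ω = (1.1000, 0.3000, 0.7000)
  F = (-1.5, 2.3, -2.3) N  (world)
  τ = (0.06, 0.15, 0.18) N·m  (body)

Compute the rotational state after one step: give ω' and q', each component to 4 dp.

ω' = (1.1279, 0.3865, 0.8474)
q' = (0.9152, -0.1120, -0.0582, 0.3827)

precession coupling ω×(Iω) = (0.0042, 0.0462, -0.0264)
(τ − ω×Iω)/I = (0.2790, 0.8650, 1.4743)
ω + α·dt = (1.1279, 0.3865, 0.8474)
Hamilton product q⊗(0,ω) = (-0.0451834, 0.8392809, 0.7669680, 0.7037939)
q + ½dt·q⊗(0,ω), renormalized = (0.9152, -0.1120, -0.0582, 0.3827)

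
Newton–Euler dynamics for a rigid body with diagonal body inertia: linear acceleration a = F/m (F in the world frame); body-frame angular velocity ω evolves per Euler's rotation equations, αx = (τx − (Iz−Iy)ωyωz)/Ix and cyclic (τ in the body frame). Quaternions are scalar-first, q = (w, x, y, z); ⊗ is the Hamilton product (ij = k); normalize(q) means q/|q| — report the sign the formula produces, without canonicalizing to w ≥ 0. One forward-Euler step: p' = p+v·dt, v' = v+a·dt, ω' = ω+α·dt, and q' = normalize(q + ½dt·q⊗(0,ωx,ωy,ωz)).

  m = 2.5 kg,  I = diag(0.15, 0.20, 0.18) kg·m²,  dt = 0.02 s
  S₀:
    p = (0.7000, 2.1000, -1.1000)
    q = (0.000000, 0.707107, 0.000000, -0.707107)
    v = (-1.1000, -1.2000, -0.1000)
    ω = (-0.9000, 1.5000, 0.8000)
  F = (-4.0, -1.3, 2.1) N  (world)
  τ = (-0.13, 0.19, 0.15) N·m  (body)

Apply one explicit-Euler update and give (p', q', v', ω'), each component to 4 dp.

p' = (0.6780, 2.0760, -1.1020)
q' = (0.0120, 0.7176, 0.0007, -0.6964)
v' = (-1.1320, -1.2104, -0.0832)
ω' = (-0.9141, 1.5168, 0.8242)

gyro term ω×Iω = (-0.0240, 0.0216, -0.0675)
(τ − ω×Iω)/I = (-0.7067, 0.8420, 1.2083)
new body rate ω' = (-0.9141, 1.5168, 0.8242)
2q̇ = q⊗(0,ω) = (1.2020819, 1.0606605, 0.0707107, 1.0606605)
q + ½dt·q⊗(0,ω), renormalized = (0.0120, 0.7176, 0.0007, -0.6964)
new position p' = (0.6780, 2.0760, -1.1020)
new velocity v' = (-1.1320, -1.2104, -0.0832)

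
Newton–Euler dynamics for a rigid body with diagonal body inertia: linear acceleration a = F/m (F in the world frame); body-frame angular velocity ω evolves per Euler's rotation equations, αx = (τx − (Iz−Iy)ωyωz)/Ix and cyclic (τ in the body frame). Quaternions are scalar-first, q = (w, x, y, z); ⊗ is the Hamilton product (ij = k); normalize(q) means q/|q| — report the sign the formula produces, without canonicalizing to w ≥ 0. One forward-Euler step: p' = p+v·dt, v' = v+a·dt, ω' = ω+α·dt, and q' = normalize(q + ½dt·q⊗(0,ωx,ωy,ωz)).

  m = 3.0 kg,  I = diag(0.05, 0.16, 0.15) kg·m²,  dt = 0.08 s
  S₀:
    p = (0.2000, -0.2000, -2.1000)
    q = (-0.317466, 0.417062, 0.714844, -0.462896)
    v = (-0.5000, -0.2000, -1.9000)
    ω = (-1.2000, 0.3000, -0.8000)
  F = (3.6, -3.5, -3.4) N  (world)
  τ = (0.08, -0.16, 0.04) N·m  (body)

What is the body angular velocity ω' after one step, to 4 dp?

precession coupling ω×(Iω) = (0.0024, -0.0960, -0.0396)
α = I⁻¹(τ − ω×Iω) = (1.5520, -0.4000, 0.5307)
ω' = ω + α·dt = (-1.0758, 0.2680, -0.7575)

ω' = (-1.0758, 0.2680, -0.7575)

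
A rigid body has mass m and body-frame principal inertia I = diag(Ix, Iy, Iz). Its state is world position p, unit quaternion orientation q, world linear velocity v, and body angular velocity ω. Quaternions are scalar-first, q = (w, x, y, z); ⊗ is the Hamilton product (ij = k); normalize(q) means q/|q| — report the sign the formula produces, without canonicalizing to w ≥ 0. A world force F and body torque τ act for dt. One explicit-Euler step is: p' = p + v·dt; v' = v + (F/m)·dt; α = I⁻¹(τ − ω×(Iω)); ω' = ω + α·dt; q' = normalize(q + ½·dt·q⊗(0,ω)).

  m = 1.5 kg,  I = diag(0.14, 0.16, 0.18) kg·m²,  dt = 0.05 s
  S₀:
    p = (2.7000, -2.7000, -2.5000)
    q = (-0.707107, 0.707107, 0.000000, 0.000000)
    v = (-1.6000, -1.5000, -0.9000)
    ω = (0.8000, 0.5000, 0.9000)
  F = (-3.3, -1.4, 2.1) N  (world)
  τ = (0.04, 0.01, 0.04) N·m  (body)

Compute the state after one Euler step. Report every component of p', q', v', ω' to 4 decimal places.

p' = (2.6200, -2.7750, -2.5450)
q' = (-0.7209, 0.6926, -0.0247, -0.0071)
v' = (-1.7100, -1.5467, -0.8300)
ω' = (0.8111, 0.5121, 0.9089)

p + v·dt = (2.6200, -2.7750, -2.5450)
new velocity v' = (-1.7100, -1.5467, -0.8300)
angular accel α = (0.2214, 0.2425, 0.1778)
ω' = ω + α·dt = (0.8111, 0.5121, 0.9089)
Hamilton product q⊗(0,ω) = (-0.5656856, -0.5656856, -0.9899498, -0.2828428)
updated quaternion q' = (-0.7209, 0.6926, -0.0247, -0.0071)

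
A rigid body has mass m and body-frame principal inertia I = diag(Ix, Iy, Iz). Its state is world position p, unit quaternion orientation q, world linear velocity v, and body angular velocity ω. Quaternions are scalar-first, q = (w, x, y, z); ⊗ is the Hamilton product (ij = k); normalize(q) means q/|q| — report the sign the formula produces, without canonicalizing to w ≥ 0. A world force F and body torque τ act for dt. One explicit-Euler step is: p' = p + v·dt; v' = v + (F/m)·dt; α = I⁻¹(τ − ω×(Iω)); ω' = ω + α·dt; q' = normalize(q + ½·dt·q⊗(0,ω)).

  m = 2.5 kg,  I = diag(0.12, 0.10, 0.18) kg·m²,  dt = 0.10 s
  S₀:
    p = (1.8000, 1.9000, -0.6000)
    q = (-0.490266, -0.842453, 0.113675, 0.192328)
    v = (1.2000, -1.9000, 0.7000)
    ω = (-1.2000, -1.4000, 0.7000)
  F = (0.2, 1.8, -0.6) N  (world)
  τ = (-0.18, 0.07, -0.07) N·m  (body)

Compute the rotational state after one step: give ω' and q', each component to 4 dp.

angular accel α = (-0.8467, 0.1960, -0.2022)
ω + α·dt = (-1.2847, -1.3804, 0.6798)
Hamilton product q⊗(0,ω) = (-0.9864282, 0.9371509, 1.0452959, 0.9726580)
q' = normalize(q + ½dt·q⊗(0,ω)) = (-0.5370, -0.7918, 0.1651, 0.2398)

ω' = (-1.2847, -1.3804, 0.6798)
q' = (-0.5370, -0.7918, 0.1651, 0.2398)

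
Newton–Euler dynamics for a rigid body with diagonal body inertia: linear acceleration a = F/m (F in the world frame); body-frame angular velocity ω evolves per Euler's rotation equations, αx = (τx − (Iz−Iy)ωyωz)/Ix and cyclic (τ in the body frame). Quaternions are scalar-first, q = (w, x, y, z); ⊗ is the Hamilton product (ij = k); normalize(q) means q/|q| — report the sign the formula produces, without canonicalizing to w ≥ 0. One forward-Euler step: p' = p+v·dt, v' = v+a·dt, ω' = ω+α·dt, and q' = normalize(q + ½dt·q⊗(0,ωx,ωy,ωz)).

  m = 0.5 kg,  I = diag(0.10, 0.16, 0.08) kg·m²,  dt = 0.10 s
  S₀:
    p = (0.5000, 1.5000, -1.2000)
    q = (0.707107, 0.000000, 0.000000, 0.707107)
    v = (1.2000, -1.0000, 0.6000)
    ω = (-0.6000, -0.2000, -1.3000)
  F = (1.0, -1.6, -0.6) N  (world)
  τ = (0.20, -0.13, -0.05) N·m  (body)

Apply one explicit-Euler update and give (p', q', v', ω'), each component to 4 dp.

p' = (0.6200, 1.4000, -1.1400)
q' = (0.7511, -0.0141, -0.0282, 0.6594)
v' = (1.4000, -1.3200, 0.4800)
ω' = (-0.3792, -0.2910, -1.3715)

(τ − ω×Iω)/I = (2.2080, -0.9100, -0.7150)
ω' = ω + α·dt = (-0.3792, -0.2910, -1.3715)
q⊗(0,ω) = (0.9192391, -0.2828428, -0.5656856, -0.9192391)
updated quaternion q' = (0.7511, -0.0141, -0.0282, 0.6594)
p' = p + v·dt = (0.6200, 1.4000, -1.1400)
v + (F/m)dt = (1.4000, -1.3200, 0.4800)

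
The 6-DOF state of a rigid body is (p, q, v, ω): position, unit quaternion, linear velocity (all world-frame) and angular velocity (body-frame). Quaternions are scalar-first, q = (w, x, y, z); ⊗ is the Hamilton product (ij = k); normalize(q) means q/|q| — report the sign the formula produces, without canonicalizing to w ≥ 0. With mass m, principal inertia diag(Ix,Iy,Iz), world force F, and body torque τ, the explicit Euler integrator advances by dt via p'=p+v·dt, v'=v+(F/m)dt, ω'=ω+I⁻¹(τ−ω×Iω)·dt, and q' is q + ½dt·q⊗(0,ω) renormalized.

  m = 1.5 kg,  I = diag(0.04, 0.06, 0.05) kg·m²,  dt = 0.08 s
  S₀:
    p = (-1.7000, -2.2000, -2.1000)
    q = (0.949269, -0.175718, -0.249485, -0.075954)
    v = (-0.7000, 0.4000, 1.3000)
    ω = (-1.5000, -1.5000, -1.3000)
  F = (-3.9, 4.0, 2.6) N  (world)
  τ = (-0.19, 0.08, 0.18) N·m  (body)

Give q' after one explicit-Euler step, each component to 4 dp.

q' = (0.9153, -0.2232, -0.3095, -0.1291)

2q̇ = q⊗(0,ω) = (-0.7365447, -1.2135040, -1.5384059, -1.3447002)
q + ½dt·q⊗(0,ω), renormalized = (0.9153, -0.2232, -0.3095, -0.1291)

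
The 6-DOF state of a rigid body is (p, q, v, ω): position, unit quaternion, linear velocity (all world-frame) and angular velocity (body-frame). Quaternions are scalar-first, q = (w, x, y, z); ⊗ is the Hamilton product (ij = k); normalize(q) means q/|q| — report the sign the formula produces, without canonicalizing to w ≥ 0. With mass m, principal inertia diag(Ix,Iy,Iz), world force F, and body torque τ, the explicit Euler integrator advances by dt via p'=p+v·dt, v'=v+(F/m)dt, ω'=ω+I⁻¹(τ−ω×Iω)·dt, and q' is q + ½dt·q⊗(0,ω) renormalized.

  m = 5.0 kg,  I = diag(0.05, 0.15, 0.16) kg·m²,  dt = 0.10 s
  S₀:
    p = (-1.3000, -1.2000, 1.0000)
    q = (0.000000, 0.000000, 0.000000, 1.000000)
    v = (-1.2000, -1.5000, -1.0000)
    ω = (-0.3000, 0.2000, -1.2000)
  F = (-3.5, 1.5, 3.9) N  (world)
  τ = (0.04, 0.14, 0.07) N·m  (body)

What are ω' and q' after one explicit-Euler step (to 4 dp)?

angular accel α = (0.8480, 1.1973, 0.4750)
ω' = ω + α·dt = (-0.2152, 0.3197, -1.1525)
q⊗(0,ω) = (1.2000000, -0.2000000, -0.3000000, 0.0000000)
q' = normalize(q + ½dt·q⊗(0,ω)) = (0.0599, -0.0100, -0.0150, 0.9980)

ω' = (-0.2152, 0.3197, -1.1525)
q' = (0.0599, -0.0100, -0.0150, 0.9980)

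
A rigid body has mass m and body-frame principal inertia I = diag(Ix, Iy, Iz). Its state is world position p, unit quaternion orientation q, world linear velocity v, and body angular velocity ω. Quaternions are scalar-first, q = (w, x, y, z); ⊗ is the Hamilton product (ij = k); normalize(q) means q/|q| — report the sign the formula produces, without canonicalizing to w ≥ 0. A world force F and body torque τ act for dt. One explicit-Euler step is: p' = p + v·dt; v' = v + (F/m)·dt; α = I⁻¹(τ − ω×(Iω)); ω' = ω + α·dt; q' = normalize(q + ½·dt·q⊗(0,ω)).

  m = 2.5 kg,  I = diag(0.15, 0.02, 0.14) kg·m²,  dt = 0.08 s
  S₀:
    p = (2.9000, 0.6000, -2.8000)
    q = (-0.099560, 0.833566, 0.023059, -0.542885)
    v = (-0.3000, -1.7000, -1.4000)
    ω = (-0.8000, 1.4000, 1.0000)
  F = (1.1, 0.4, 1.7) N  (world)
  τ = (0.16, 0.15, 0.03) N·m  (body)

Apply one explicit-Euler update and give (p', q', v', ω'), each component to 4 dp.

p' = (2.8760, 0.4640, -2.9120)
q' = (-0.0523, 0.8656, 0.0015, -0.4980)
v' = (-0.2648, -1.6872, -1.3456)
ω' = (-0.8043, 2.0320, 0.9339)

precession coupling ω×(Iω) = (0.1680, -0.0080, 0.1456)
α = I⁻¹(τ − ω×Iω) = (-0.0533, 7.9000, -0.8257)
new body rate ω' = (-0.8043, 2.0320, 0.9339)
Hamilton product q⊗(0,ω) = (1.1774552, 0.8627460, -0.5386420, 1.0858796)
q + ½dt·q⊗(0,ω), renormalized = (-0.0523, 0.8656, 0.0015, -0.4980)
linear accel F/m = (0.4400, 0.1600, 0.6800)
new position p' = (2.8760, 0.4640, -2.9120)
new velocity v' = (-0.2648, -1.6872, -1.3456)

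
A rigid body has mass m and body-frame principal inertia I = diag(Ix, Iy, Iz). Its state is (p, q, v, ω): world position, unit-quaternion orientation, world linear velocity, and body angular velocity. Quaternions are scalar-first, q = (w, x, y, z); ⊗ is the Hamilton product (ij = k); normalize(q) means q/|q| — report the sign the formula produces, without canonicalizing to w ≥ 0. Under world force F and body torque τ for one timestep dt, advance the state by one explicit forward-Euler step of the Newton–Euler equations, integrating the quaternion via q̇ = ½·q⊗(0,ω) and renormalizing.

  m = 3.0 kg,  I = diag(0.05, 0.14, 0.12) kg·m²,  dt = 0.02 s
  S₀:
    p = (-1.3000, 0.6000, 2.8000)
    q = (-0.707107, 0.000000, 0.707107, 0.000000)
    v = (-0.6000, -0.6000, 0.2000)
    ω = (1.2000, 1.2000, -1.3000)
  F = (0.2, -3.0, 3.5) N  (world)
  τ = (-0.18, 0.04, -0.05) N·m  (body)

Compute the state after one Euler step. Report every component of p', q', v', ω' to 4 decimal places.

p' = (-1.3120, 0.5880, 2.8040)
q' = (-0.7154, -0.0177, 0.6985, 0.0007)
v' = (-0.5987, -0.6200, 0.2233)
ω' = (1.1155, 1.1901, -1.3299)

α = I⁻¹(τ − ω×Iω) = (-4.2240, -0.4943, -1.4967)
new body rate ω' = (1.1155, 1.1901, -1.3299)
2q̇ = q⊗(0,ω) = (-0.8485284, -1.7677675, -0.8485284, 0.0707107)
updated quaternion q' = (-0.7154, -0.0177, 0.6985, 0.0007)
new position p' = (-1.3120, 0.5880, 2.8040)
new velocity v' = (-0.5987, -0.6200, 0.2233)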